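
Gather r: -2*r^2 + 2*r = -2*r^2 + 2*r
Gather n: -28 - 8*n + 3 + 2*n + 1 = -6*n - 24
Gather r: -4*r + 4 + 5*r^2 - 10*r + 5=5*r^2 - 14*r + 9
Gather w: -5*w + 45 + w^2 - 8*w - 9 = w^2 - 13*w + 36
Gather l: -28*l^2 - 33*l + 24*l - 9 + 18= -28*l^2 - 9*l + 9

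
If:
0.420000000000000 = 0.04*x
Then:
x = 10.50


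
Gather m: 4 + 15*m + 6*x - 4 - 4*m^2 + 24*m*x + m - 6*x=-4*m^2 + m*(24*x + 16)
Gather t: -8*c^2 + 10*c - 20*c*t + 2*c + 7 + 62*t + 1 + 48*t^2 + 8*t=-8*c^2 + 12*c + 48*t^2 + t*(70 - 20*c) + 8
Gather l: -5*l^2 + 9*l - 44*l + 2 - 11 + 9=-5*l^2 - 35*l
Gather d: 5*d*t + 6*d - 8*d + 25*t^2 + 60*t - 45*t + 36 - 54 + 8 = d*(5*t - 2) + 25*t^2 + 15*t - 10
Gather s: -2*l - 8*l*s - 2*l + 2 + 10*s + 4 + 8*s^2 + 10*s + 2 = -4*l + 8*s^2 + s*(20 - 8*l) + 8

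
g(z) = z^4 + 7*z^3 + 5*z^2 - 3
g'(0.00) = 0.00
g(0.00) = -3.00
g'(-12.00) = -4008.00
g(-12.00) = 9357.00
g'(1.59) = 85.07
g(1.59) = 44.17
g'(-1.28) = 13.22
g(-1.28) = -6.80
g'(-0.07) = -0.60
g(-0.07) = -2.98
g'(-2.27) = 38.72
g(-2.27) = -32.56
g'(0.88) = 27.79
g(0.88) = 6.24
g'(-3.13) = 51.78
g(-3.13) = -72.69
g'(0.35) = 6.24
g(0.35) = -2.07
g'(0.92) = 30.09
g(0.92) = 7.40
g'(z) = 4*z^3 + 21*z^2 + 10*z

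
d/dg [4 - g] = -1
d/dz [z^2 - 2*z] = 2*z - 2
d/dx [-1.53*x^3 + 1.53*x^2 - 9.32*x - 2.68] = -4.59*x^2 + 3.06*x - 9.32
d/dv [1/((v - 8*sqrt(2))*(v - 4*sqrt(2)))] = 2*(-v + 6*sqrt(2))/(v^4 - 24*sqrt(2)*v^3 + 416*v^2 - 1536*sqrt(2)*v + 4096)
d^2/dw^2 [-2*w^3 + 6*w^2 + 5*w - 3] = 12 - 12*w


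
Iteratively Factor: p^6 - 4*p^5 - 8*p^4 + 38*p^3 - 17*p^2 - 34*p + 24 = (p - 4)*(p^5 - 8*p^3 + 6*p^2 + 7*p - 6) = (p - 4)*(p + 1)*(p^4 - p^3 - 7*p^2 + 13*p - 6) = (p - 4)*(p - 2)*(p + 1)*(p^3 + p^2 - 5*p + 3) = (p - 4)*(p - 2)*(p + 1)*(p + 3)*(p^2 - 2*p + 1) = (p - 4)*(p - 2)*(p - 1)*(p + 1)*(p + 3)*(p - 1)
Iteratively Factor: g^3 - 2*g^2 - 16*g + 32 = (g - 4)*(g^2 + 2*g - 8) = (g - 4)*(g + 4)*(g - 2)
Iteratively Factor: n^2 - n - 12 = (n + 3)*(n - 4)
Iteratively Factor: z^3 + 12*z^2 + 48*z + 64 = (z + 4)*(z^2 + 8*z + 16) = (z + 4)^2*(z + 4)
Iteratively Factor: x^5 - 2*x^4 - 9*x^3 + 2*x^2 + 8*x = (x - 4)*(x^4 + 2*x^3 - x^2 - 2*x) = (x - 4)*(x - 1)*(x^3 + 3*x^2 + 2*x) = (x - 4)*(x - 1)*(x + 2)*(x^2 + x) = (x - 4)*(x - 1)*(x + 1)*(x + 2)*(x)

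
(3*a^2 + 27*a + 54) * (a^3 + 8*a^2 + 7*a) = 3*a^5 + 51*a^4 + 291*a^3 + 621*a^2 + 378*a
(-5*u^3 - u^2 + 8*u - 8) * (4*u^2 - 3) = -20*u^5 - 4*u^4 + 47*u^3 - 29*u^2 - 24*u + 24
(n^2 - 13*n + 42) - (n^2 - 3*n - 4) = 46 - 10*n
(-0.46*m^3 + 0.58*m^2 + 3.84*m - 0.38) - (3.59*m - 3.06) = -0.46*m^3 + 0.58*m^2 + 0.25*m + 2.68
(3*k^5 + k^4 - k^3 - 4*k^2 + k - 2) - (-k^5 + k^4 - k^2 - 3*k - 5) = 4*k^5 - k^3 - 3*k^2 + 4*k + 3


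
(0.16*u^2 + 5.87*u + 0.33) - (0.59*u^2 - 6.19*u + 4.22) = -0.43*u^2 + 12.06*u - 3.89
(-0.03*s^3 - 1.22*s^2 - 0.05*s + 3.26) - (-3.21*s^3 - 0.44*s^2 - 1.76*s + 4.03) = 3.18*s^3 - 0.78*s^2 + 1.71*s - 0.77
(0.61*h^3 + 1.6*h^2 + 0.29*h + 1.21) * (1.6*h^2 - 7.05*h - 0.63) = 0.976*h^5 - 1.7405*h^4 - 11.2003*h^3 - 1.1165*h^2 - 8.7132*h - 0.7623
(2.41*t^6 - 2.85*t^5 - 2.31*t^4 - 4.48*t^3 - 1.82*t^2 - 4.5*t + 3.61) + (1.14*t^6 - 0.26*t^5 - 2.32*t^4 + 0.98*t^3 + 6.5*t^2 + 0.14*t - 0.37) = 3.55*t^6 - 3.11*t^5 - 4.63*t^4 - 3.5*t^3 + 4.68*t^2 - 4.36*t + 3.24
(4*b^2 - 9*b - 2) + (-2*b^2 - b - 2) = 2*b^2 - 10*b - 4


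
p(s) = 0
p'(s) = 0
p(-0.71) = 0.00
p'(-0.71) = 0.00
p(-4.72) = 0.00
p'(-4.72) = 0.00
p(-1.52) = 0.00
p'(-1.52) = 0.00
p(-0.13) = 0.00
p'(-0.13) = 0.00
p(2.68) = 0.00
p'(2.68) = 0.00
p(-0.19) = 0.00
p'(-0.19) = 0.00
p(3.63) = 0.00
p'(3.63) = 0.00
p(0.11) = 0.00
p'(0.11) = 0.00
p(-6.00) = 0.00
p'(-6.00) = 0.00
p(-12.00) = 0.00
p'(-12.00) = 0.00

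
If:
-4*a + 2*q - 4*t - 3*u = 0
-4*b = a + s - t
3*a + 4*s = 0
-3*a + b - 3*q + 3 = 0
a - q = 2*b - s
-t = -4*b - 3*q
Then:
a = 18/19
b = 3/38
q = 3/38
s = -27/38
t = 21/38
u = -37/19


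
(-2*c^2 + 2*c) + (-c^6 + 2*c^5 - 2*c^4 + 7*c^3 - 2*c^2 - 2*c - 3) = -c^6 + 2*c^5 - 2*c^4 + 7*c^3 - 4*c^2 - 3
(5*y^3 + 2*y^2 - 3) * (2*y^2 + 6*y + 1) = 10*y^5 + 34*y^4 + 17*y^3 - 4*y^2 - 18*y - 3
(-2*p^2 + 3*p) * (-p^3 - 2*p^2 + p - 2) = 2*p^5 + p^4 - 8*p^3 + 7*p^2 - 6*p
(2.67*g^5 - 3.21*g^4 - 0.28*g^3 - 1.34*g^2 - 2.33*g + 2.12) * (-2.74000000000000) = -7.3158*g^5 + 8.7954*g^4 + 0.7672*g^3 + 3.6716*g^2 + 6.3842*g - 5.8088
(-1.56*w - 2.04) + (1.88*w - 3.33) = 0.32*w - 5.37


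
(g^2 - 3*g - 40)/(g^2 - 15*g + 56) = (g + 5)/(g - 7)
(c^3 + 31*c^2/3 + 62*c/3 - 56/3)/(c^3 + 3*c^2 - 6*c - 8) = (c^2 + 19*c/3 - 14/3)/(c^2 - c - 2)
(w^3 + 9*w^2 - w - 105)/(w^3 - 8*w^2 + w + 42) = (w^2 + 12*w + 35)/(w^2 - 5*w - 14)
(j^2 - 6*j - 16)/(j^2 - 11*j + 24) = (j + 2)/(j - 3)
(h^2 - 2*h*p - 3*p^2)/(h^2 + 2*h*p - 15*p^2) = (h + p)/(h + 5*p)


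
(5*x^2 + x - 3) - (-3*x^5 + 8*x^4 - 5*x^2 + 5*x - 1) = 3*x^5 - 8*x^4 + 10*x^2 - 4*x - 2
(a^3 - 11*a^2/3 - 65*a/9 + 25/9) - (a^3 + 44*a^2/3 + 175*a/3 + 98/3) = -55*a^2/3 - 590*a/9 - 269/9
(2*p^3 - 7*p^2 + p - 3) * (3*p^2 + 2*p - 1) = 6*p^5 - 17*p^4 - 13*p^3 - 7*p + 3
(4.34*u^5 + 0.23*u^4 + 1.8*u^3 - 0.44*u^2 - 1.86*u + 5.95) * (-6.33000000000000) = -27.4722*u^5 - 1.4559*u^4 - 11.394*u^3 + 2.7852*u^2 + 11.7738*u - 37.6635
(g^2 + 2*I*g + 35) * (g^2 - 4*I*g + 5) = g^4 - 2*I*g^3 + 48*g^2 - 130*I*g + 175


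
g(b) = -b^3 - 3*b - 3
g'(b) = -3*b^2 - 3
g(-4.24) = 85.95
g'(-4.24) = -56.93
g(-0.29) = -2.11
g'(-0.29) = -3.25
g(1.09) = -7.57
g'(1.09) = -6.56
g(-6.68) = 315.12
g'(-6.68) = -136.87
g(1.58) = -11.68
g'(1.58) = -10.49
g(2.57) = -27.68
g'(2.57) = -22.81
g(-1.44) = 4.31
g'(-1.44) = -9.22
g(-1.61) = 6.00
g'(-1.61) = -10.78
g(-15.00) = 3417.00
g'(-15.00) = -678.00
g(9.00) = -759.00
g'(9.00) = -246.00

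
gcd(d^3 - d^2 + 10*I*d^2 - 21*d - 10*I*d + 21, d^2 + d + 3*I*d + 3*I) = d + 3*I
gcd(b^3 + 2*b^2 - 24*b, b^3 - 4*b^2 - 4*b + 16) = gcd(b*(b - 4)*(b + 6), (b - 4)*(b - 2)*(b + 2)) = b - 4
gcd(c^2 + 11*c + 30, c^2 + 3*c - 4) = 1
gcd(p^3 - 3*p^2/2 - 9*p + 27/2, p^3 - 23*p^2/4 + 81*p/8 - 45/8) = p^2 - 9*p/2 + 9/2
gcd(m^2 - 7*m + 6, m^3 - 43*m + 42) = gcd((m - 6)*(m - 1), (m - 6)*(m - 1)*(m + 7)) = m^2 - 7*m + 6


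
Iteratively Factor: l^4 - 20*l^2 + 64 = (l + 4)*(l^3 - 4*l^2 - 4*l + 16) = (l - 4)*(l + 4)*(l^2 - 4) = (l - 4)*(l - 2)*(l + 4)*(l + 2)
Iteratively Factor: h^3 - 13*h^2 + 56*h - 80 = (h - 4)*(h^2 - 9*h + 20) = (h - 4)^2*(h - 5)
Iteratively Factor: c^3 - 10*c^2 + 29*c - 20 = (c - 1)*(c^2 - 9*c + 20) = (c - 5)*(c - 1)*(c - 4)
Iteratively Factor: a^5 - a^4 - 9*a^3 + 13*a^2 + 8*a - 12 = (a + 3)*(a^4 - 4*a^3 + 3*a^2 + 4*a - 4) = (a - 2)*(a + 3)*(a^3 - 2*a^2 - a + 2) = (a - 2)^2*(a + 3)*(a^2 - 1) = (a - 2)^2*(a + 1)*(a + 3)*(a - 1)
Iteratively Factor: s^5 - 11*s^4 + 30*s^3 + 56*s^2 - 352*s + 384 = (s - 4)*(s^4 - 7*s^3 + 2*s^2 + 64*s - 96) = (s - 4)^2*(s^3 - 3*s^2 - 10*s + 24) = (s - 4)^3*(s^2 + s - 6) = (s - 4)^3*(s - 2)*(s + 3)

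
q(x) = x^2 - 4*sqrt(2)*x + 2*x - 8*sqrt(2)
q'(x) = 2*x - 4*sqrt(2) + 2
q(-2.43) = 3.48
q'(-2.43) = -8.52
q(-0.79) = -7.80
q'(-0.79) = -5.24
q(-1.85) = -1.13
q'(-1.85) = -7.36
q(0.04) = -11.46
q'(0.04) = -3.58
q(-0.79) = -7.80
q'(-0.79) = -5.24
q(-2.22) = 1.73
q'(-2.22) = -8.10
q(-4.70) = 27.96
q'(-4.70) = -13.06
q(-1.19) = -5.55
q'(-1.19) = -6.04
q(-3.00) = 8.66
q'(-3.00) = -9.66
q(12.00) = 88.80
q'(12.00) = 20.34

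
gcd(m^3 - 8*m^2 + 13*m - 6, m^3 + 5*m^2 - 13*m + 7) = m^2 - 2*m + 1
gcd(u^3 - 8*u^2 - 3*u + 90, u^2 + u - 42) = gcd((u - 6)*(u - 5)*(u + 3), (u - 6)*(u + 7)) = u - 6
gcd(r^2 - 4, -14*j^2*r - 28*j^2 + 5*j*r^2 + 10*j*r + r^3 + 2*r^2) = r + 2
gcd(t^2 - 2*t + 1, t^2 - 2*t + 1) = t^2 - 2*t + 1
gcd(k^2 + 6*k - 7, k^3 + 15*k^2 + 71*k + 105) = k + 7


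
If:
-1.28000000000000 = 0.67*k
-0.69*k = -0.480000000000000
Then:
No Solution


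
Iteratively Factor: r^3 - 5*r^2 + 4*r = (r)*(r^2 - 5*r + 4) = r*(r - 1)*(r - 4)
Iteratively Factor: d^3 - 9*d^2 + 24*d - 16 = (d - 4)*(d^2 - 5*d + 4) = (d - 4)*(d - 1)*(d - 4)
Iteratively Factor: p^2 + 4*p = (p)*(p + 4)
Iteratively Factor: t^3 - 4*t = (t)*(t^2 - 4) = t*(t + 2)*(t - 2)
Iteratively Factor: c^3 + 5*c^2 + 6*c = (c + 2)*(c^2 + 3*c) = (c + 2)*(c + 3)*(c)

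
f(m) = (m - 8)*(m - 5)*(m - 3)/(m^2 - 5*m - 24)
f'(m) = (5 - 2*m)*(m - 8)*(m - 5)*(m - 3)/(m^2 - 5*m - 24)^2 + (m - 8)*(m - 5)/(m^2 - 5*m - 24) + (m - 8)*(m - 3)/(m^2 - 5*m - 24) + (m - 5)*(m - 3)/(m^2 - 5*m - 24) = (m^2 + 6*m - 39)/(m^2 + 6*m + 9)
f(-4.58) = -45.96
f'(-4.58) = -18.23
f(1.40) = 1.31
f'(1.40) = -1.48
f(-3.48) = -114.48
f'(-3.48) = -207.33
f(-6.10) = -32.58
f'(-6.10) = -3.99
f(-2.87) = 355.36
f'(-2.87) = -2839.24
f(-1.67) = 23.42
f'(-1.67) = -26.14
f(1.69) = 0.92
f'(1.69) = -1.18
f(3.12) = -0.04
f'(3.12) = -0.28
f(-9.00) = -28.00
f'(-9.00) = -0.33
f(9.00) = 2.00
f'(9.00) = 0.67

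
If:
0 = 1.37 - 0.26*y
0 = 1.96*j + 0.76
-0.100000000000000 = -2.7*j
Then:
No Solution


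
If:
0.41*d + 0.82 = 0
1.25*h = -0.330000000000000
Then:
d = -2.00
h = -0.26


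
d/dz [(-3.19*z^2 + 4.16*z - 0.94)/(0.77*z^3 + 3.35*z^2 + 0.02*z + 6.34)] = (2.4563*z^4 - 6.4064*z^3 - 11.8284*z^2 - 34.1512*z + 26.3932)/(0.5929*z^6 + 5.159*z^5 + 11.2533*z^4 + 9.8976*z^3 + 42.4784*z^2 + 0.2536*z + 40.1956)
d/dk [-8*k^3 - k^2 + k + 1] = -24*k^2 - 2*k + 1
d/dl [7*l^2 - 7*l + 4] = 14*l - 7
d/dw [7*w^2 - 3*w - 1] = 14*w - 3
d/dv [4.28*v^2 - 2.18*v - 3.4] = 8.56*v - 2.18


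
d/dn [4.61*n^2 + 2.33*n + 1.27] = 9.22*n + 2.33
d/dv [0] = 0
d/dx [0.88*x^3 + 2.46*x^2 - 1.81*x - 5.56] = 2.64*x^2 + 4.92*x - 1.81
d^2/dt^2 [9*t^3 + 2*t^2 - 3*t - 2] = 54*t + 4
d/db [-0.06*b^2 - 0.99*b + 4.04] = -0.12*b - 0.99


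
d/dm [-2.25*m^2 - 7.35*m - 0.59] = -4.5*m - 7.35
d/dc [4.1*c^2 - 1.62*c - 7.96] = 8.2*c - 1.62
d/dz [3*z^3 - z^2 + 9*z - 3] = 9*z^2 - 2*z + 9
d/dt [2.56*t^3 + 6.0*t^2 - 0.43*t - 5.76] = 7.68*t^2 + 12.0*t - 0.43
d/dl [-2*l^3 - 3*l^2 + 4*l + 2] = -6*l^2 - 6*l + 4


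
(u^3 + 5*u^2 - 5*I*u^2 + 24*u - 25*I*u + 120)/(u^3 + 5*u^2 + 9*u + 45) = (u - 8*I)/(u - 3*I)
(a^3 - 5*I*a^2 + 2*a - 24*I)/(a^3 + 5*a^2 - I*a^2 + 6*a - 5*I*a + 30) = (a - 4*I)/(a + 5)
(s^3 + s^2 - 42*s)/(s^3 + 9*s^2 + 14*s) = (s - 6)/(s + 2)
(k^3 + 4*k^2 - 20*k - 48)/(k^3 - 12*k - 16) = (k + 6)/(k + 2)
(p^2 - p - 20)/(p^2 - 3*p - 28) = (p - 5)/(p - 7)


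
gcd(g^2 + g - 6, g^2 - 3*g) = 1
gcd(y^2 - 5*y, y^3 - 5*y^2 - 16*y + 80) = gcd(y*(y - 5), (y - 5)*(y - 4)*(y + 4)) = y - 5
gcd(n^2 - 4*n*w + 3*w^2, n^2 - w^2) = -n + w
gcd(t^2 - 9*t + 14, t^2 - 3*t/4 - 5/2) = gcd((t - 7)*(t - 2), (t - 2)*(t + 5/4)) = t - 2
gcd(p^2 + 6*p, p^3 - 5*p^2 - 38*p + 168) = p + 6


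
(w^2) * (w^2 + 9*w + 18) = w^4 + 9*w^3 + 18*w^2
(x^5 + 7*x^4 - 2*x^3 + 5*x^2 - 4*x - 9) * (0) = 0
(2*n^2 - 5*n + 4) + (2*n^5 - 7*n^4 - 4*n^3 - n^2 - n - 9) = 2*n^5 - 7*n^4 - 4*n^3 + n^2 - 6*n - 5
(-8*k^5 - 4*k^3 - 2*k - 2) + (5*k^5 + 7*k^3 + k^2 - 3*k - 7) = -3*k^5 + 3*k^3 + k^2 - 5*k - 9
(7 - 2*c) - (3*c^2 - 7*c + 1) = -3*c^2 + 5*c + 6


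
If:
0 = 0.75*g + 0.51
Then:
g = -0.68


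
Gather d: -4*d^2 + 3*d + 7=-4*d^2 + 3*d + 7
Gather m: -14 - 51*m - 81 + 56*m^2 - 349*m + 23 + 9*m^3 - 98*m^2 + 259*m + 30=9*m^3 - 42*m^2 - 141*m - 42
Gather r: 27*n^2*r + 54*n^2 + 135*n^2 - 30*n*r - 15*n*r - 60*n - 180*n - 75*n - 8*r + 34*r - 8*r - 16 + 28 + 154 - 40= 189*n^2 - 315*n + r*(27*n^2 - 45*n + 18) + 126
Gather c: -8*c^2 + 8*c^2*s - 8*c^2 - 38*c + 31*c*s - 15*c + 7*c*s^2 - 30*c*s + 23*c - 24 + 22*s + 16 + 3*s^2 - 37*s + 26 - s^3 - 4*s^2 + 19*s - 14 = c^2*(8*s - 16) + c*(7*s^2 + s - 30) - s^3 - s^2 + 4*s + 4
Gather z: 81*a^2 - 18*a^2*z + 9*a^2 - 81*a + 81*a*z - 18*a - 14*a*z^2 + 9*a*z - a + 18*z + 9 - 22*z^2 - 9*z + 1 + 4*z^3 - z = 90*a^2 - 100*a + 4*z^3 + z^2*(-14*a - 22) + z*(-18*a^2 + 90*a + 8) + 10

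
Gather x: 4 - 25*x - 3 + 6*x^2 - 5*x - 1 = 6*x^2 - 30*x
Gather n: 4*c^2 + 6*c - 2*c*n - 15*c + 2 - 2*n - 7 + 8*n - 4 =4*c^2 - 9*c + n*(6 - 2*c) - 9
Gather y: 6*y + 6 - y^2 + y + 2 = -y^2 + 7*y + 8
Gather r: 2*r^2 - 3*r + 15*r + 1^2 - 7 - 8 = 2*r^2 + 12*r - 14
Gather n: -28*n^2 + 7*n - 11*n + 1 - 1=-28*n^2 - 4*n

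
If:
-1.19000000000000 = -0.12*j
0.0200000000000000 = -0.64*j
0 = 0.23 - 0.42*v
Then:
No Solution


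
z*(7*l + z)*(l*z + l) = 7*l^2*z^2 + 7*l^2*z + l*z^3 + l*z^2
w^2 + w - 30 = (w - 5)*(w + 6)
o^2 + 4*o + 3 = (o + 1)*(o + 3)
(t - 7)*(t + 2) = t^2 - 5*t - 14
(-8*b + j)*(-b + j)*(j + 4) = 8*b^2*j + 32*b^2 - 9*b*j^2 - 36*b*j + j^3 + 4*j^2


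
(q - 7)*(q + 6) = q^2 - q - 42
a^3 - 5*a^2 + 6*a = a*(a - 3)*(a - 2)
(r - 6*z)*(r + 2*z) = r^2 - 4*r*z - 12*z^2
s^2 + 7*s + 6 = (s + 1)*(s + 6)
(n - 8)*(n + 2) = n^2 - 6*n - 16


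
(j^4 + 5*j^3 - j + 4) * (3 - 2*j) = -2*j^5 - 7*j^4 + 15*j^3 + 2*j^2 - 11*j + 12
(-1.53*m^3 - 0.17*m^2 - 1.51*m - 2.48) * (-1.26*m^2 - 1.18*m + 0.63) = 1.9278*m^5 + 2.0196*m^4 + 1.1393*m^3 + 4.7995*m^2 + 1.9751*m - 1.5624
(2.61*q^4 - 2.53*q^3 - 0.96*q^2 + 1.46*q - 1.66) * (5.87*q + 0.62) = 15.3207*q^5 - 13.2329*q^4 - 7.2038*q^3 + 7.975*q^2 - 8.839*q - 1.0292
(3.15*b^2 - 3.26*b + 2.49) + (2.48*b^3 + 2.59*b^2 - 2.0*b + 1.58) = 2.48*b^3 + 5.74*b^2 - 5.26*b + 4.07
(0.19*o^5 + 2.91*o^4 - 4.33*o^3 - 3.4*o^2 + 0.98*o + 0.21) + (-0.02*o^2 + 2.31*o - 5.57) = 0.19*o^5 + 2.91*o^4 - 4.33*o^3 - 3.42*o^2 + 3.29*o - 5.36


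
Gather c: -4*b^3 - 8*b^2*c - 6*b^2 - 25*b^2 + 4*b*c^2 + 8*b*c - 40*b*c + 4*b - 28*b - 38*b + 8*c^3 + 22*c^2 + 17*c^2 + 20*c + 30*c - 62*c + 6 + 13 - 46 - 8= -4*b^3 - 31*b^2 - 62*b + 8*c^3 + c^2*(4*b + 39) + c*(-8*b^2 - 32*b - 12) - 35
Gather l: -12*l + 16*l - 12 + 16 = 4*l + 4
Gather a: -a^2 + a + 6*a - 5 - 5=-a^2 + 7*a - 10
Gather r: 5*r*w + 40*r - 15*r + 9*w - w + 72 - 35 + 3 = r*(5*w + 25) + 8*w + 40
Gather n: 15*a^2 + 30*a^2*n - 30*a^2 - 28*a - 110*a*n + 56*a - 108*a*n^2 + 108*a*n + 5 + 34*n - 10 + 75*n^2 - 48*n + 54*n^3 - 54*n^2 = -15*a^2 + 28*a + 54*n^3 + n^2*(21 - 108*a) + n*(30*a^2 - 2*a - 14) - 5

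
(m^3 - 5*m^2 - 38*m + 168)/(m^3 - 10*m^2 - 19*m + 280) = (m^2 + 2*m - 24)/(m^2 - 3*m - 40)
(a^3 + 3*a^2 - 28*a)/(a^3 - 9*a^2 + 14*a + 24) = a*(a + 7)/(a^2 - 5*a - 6)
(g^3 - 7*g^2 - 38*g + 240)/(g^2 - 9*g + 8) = (g^2 + g - 30)/(g - 1)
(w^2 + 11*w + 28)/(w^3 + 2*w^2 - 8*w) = (w + 7)/(w*(w - 2))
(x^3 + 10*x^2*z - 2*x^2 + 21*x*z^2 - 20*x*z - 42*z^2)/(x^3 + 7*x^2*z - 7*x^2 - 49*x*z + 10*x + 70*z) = (x + 3*z)/(x - 5)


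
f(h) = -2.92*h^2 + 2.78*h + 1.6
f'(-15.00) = 90.38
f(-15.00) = -697.10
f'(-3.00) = 20.30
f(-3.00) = -33.02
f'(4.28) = -22.22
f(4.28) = -39.99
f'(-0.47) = 5.52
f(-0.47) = -0.35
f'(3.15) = -15.62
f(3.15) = -18.62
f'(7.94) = -43.59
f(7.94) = -160.41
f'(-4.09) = 26.67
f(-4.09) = -58.62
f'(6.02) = -32.38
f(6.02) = -87.49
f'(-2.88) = 19.60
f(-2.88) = -30.63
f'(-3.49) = 23.16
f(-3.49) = -43.67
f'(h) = 2.78 - 5.84*h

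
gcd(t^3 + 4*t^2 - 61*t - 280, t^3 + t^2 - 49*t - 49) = t + 7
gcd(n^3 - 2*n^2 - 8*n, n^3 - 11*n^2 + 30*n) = n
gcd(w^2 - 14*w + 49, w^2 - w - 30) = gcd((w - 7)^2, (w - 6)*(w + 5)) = 1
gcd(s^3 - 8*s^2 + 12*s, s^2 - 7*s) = s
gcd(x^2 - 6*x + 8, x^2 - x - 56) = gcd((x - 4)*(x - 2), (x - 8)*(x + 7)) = 1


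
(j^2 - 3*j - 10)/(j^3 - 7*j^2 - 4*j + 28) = (j - 5)/(j^2 - 9*j + 14)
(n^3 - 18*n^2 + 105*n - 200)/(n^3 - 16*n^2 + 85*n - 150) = (n - 8)/(n - 6)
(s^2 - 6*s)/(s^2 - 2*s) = (s - 6)/(s - 2)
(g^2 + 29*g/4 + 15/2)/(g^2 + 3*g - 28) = (4*g^2 + 29*g + 30)/(4*(g^2 + 3*g - 28))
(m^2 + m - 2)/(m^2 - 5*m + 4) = (m + 2)/(m - 4)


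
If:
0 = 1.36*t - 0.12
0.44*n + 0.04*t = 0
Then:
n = -0.01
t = 0.09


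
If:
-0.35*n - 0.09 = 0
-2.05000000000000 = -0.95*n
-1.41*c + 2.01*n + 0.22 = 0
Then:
No Solution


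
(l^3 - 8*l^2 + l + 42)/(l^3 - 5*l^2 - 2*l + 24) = (l - 7)/(l - 4)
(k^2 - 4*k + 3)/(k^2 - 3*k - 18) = (-k^2 + 4*k - 3)/(-k^2 + 3*k + 18)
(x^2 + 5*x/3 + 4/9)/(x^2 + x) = (9*x^2 + 15*x + 4)/(9*x*(x + 1))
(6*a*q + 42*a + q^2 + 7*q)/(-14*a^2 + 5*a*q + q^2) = (6*a*q + 42*a + q^2 + 7*q)/(-14*a^2 + 5*a*q + q^2)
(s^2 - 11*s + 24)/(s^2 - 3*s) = (s - 8)/s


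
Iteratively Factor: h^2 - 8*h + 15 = (h - 5)*(h - 3)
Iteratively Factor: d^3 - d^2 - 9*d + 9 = (d + 3)*(d^2 - 4*d + 3) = (d - 1)*(d + 3)*(d - 3)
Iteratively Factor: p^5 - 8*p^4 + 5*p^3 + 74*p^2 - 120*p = (p)*(p^4 - 8*p^3 + 5*p^2 + 74*p - 120) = p*(p - 2)*(p^3 - 6*p^2 - 7*p + 60) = p*(p - 5)*(p - 2)*(p^2 - p - 12) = p*(p - 5)*(p - 2)*(p + 3)*(p - 4)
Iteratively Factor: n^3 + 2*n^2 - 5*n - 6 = (n - 2)*(n^2 + 4*n + 3) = (n - 2)*(n + 3)*(n + 1)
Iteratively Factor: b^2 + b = (b + 1)*(b)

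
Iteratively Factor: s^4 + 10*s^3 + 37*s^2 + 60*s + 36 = (s + 3)*(s^3 + 7*s^2 + 16*s + 12) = (s + 2)*(s + 3)*(s^2 + 5*s + 6) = (s + 2)^2*(s + 3)*(s + 3)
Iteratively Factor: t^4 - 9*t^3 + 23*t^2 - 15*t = (t - 3)*(t^3 - 6*t^2 + 5*t) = (t - 5)*(t - 3)*(t^2 - t) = (t - 5)*(t - 3)*(t - 1)*(t)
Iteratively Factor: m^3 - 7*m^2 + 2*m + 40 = (m - 5)*(m^2 - 2*m - 8) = (m - 5)*(m - 4)*(m + 2)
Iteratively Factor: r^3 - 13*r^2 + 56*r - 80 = (r - 4)*(r^2 - 9*r + 20) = (r - 5)*(r - 4)*(r - 4)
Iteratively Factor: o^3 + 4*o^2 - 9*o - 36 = (o - 3)*(o^2 + 7*o + 12) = (o - 3)*(o + 3)*(o + 4)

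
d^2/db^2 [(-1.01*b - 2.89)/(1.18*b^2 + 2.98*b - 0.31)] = (-(1.01*b + 2.89)*(2.36*b + 2.98)*(4.72*b + 5.96) + (7.1508*b + 12.84)*(1.18*b^2 + 2.98*b - 0.31))/(1.18*b^2 + 2.98*b - 0.31)^3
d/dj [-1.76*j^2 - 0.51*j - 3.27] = -3.52*j - 0.51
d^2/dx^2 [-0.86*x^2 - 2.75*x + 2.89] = -1.72000000000000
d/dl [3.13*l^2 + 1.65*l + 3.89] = 6.26*l + 1.65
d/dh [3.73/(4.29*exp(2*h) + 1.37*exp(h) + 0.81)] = (-32.0034*exp(h) - 5.1101)*exp(h)/(4.29*exp(2*h) + 1.37*exp(h) + 0.81)^2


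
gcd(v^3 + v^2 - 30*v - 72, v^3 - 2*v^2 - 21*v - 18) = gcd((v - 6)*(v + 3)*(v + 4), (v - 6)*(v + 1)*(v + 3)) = v^2 - 3*v - 18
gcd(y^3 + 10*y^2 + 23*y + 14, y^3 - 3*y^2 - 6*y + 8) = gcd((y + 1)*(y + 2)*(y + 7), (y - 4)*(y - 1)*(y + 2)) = y + 2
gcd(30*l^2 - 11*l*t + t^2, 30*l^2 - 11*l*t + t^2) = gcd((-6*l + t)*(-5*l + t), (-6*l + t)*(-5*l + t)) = 30*l^2 - 11*l*t + t^2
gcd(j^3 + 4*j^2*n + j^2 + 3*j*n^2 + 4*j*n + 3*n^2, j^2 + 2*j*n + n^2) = j + n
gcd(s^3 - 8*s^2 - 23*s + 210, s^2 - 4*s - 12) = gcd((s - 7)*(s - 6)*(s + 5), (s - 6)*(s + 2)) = s - 6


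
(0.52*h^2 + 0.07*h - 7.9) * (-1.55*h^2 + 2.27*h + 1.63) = -0.806*h^4 + 1.0719*h^3 + 13.2515*h^2 - 17.8189*h - 12.877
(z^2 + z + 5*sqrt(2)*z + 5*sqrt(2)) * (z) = z^3 + z^2 + 5*sqrt(2)*z^2 + 5*sqrt(2)*z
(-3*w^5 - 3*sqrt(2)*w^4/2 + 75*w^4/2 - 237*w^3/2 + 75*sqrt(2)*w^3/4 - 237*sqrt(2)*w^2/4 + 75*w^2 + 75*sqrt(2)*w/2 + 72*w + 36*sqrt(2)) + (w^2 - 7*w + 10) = -3*w^5 - 3*sqrt(2)*w^4/2 + 75*w^4/2 - 237*w^3/2 + 75*sqrt(2)*w^3/4 - 237*sqrt(2)*w^2/4 + 76*w^2 + 75*sqrt(2)*w/2 + 65*w + 10 + 36*sqrt(2)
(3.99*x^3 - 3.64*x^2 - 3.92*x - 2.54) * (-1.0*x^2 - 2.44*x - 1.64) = -3.99*x^5 - 6.0956*x^4 + 6.258*x^3 + 18.0744*x^2 + 12.6264*x + 4.1656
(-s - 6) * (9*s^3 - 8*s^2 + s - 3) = -9*s^4 - 46*s^3 + 47*s^2 - 3*s + 18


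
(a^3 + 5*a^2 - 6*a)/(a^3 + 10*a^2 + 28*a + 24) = a*(a - 1)/(a^2 + 4*a + 4)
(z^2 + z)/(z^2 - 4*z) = (z + 1)/(z - 4)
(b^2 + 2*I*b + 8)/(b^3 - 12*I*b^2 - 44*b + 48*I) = (b + 4*I)/(b^2 - 10*I*b - 24)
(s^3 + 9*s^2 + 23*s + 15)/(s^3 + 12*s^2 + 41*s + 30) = (s + 3)/(s + 6)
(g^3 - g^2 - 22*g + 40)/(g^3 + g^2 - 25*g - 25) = (g^2 - 6*g + 8)/(g^2 - 4*g - 5)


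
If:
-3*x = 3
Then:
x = -1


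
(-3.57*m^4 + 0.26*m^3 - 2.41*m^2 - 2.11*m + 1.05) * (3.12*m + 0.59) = -11.1384*m^5 - 1.2951*m^4 - 7.3658*m^3 - 8.0051*m^2 + 2.0311*m + 0.6195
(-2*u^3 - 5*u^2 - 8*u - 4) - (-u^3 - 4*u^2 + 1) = -u^3 - u^2 - 8*u - 5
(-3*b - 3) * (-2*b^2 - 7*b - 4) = 6*b^3 + 27*b^2 + 33*b + 12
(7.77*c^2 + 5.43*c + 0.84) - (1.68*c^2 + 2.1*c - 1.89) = 6.09*c^2 + 3.33*c + 2.73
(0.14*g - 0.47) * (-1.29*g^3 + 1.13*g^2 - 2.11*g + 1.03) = -0.1806*g^4 + 0.7645*g^3 - 0.8265*g^2 + 1.1359*g - 0.4841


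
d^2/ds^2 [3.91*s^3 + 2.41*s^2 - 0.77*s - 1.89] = 23.46*s + 4.82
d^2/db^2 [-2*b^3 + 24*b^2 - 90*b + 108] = 48 - 12*b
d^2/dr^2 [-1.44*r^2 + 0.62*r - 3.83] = -2.88000000000000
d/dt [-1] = 0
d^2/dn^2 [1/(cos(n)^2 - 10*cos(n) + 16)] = (-8*sin(n)^4 + 76*sin(n)^2 - 395*cos(n) + 15*cos(3*n) + 268)/(2*(cos(n) - 8)^3*(cos(n) - 2)^3)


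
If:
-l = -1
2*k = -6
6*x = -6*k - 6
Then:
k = -3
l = 1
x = 2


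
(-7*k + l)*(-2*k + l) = 14*k^2 - 9*k*l + l^2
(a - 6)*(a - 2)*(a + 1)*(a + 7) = a^4 - 45*a^2 + 40*a + 84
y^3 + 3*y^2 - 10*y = y*(y - 2)*(y + 5)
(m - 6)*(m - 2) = m^2 - 8*m + 12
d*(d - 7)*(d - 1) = d^3 - 8*d^2 + 7*d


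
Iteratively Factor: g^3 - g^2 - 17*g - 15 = (g + 3)*(g^2 - 4*g - 5) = (g - 5)*(g + 3)*(g + 1)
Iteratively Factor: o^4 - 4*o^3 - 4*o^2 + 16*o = (o - 2)*(o^3 - 2*o^2 - 8*o) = o*(o - 2)*(o^2 - 2*o - 8) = o*(o - 4)*(o - 2)*(o + 2)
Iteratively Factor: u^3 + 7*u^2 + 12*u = (u)*(u^2 + 7*u + 12) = u*(u + 4)*(u + 3)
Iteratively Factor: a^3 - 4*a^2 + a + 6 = (a - 3)*(a^2 - a - 2) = (a - 3)*(a + 1)*(a - 2)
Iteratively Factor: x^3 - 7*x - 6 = (x - 3)*(x^2 + 3*x + 2) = (x - 3)*(x + 1)*(x + 2)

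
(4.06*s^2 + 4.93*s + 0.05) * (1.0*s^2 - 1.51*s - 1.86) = 4.06*s^4 - 1.2006*s^3 - 14.9459*s^2 - 9.2453*s - 0.093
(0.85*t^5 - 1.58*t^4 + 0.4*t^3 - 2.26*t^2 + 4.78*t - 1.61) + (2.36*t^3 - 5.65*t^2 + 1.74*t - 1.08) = 0.85*t^5 - 1.58*t^4 + 2.76*t^3 - 7.91*t^2 + 6.52*t - 2.69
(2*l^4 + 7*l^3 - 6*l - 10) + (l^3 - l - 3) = 2*l^4 + 8*l^3 - 7*l - 13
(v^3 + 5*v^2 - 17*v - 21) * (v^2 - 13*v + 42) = v^5 - 8*v^4 - 40*v^3 + 410*v^2 - 441*v - 882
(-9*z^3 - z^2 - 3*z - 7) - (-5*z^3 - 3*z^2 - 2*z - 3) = -4*z^3 + 2*z^2 - z - 4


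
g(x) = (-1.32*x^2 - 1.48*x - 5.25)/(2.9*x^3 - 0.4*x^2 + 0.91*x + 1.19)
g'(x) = (-2.64*x - 1.48)/(2.9*x^3 - 0.4*x^2 + 0.91*x + 1.19) + (-8.7*x^2 + 0.8*x - 0.91)*(-1.32*x^2 - 1.48*x - 5.25)/(2.9*x^3 - 0.4*x^2 + 0.91*x + 1.19)^2 = (3.828*x^4 + 8.584*x^3 + 43.8818*x^2 - 7.3416*x + 3.0163)/(8.41*x^6 - 2.32*x^5 + 5.438*x^4 + 6.174*x^3 - 0.1239*x^2 + 2.1658*x + 1.4161)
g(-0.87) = 2.73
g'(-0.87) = 11.90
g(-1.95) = 0.31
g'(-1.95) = 0.32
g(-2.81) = 0.17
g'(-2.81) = 0.09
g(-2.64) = 0.18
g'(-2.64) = 0.11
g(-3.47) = 0.13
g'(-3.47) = 0.05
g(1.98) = -0.56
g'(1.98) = 0.50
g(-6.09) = 0.07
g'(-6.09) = 0.01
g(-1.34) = 0.73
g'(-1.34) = 1.40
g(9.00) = -0.06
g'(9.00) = 0.01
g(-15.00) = 0.03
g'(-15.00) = 0.00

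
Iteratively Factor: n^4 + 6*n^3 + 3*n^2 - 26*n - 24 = (n + 3)*(n^3 + 3*n^2 - 6*n - 8) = (n - 2)*(n + 3)*(n^2 + 5*n + 4) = (n - 2)*(n + 1)*(n + 3)*(n + 4)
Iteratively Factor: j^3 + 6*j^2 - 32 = (j - 2)*(j^2 + 8*j + 16) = (j - 2)*(j + 4)*(j + 4)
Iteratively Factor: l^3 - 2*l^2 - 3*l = (l - 3)*(l^2 + l) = (l - 3)*(l + 1)*(l)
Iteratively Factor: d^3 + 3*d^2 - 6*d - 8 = (d - 2)*(d^2 + 5*d + 4) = (d - 2)*(d + 1)*(d + 4)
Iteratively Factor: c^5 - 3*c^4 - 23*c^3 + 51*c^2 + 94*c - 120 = (c - 5)*(c^4 + 2*c^3 - 13*c^2 - 14*c + 24) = (c - 5)*(c - 1)*(c^3 + 3*c^2 - 10*c - 24) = (c - 5)*(c - 1)*(c + 4)*(c^2 - c - 6) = (c - 5)*(c - 3)*(c - 1)*(c + 4)*(c + 2)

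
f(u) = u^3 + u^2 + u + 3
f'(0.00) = 1.00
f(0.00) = 3.00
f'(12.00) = 457.00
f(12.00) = 1887.00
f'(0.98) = 5.84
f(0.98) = 5.88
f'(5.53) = 103.80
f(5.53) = 208.22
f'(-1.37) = 3.89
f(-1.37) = 0.94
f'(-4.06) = 42.33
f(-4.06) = -51.50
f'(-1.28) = 3.36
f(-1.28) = 1.26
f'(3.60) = 47.08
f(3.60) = 66.22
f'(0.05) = 1.11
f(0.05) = 3.05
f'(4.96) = 84.72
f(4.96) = 154.59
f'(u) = 3*u^2 + 2*u + 1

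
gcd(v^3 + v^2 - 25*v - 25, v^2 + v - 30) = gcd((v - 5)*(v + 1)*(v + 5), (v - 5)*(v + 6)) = v - 5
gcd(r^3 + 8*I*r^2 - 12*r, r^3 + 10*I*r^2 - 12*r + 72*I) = r + 6*I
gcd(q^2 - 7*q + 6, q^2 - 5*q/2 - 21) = q - 6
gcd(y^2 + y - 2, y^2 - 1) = y - 1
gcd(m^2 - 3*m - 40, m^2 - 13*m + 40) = m - 8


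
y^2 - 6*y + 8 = (y - 4)*(y - 2)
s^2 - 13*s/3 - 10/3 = (s - 5)*(s + 2/3)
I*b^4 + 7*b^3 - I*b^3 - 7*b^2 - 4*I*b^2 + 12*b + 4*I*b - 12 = (b - 6*I)*(b - 2*I)*(b + I)*(I*b - I)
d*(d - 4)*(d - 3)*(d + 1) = d^4 - 6*d^3 + 5*d^2 + 12*d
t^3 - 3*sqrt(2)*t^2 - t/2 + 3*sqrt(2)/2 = (t - 3*sqrt(2))*(t - sqrt(2)/2)*(t + sqrt(2)/2)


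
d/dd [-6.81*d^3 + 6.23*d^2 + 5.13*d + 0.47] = -20.43*d^2 + 12.46*d + 5.13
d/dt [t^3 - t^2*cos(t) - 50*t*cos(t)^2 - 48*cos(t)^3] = t^2*sin(t) + 3*t^2 + 50*t*sin(2*t) - 2*t*cos(t) + 144*sin(t)*cos(t)^2 - 50*cos(t)^2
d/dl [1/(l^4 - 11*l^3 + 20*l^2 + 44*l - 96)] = (-4*l^3 + 33*l^2 - 40*l - 44)/(l^4 - 11*l^3 + 20*l^2 + 44*l - 96)^2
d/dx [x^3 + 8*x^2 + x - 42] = 3*x^2 + 16*x + 1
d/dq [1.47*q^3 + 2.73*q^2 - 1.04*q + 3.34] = 4.41*q^2 + 5.46*q - 1.04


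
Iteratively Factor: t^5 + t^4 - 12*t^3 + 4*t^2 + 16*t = (t - 2)*(t^4 + 3*t^3 - 6*t^2 - 8*t) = (t - 2)*(t + 4)*(t^3 - t^2 - 2*t) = t*(t - 2)*(t + 4)*(t^2 - t - 2) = t*(t - 2)^2*(t + 4)*(t + 1)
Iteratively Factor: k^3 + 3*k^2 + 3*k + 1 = (k + 1)*(k^2 + 2*k + 1) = (k + 1)^2*(k + 1)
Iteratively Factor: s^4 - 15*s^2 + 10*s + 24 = (s - 2)*(s^3 + 2*s^2 - 11*s - 12) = (s - 2)*(s + 4)*(s^2 - 2*s - 3) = (s - 3)*(s - 2)*(s + 4)*(s + 1)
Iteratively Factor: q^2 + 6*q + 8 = (q + 4)*(q + 2)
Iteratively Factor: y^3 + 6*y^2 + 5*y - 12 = (y + 3)*(y^2 + 3*y - 4) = (y - 1)*(y + 3)*(y + 4)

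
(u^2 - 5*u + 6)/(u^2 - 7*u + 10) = (u - 3)/(u - 5)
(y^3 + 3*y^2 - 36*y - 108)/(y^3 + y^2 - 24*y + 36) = (y^2 - 3*y - 18)/(y^2 - 5*y + 6)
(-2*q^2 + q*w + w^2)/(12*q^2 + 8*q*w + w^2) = (-q + w)/(6*q + w)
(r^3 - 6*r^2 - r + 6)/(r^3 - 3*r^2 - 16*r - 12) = (r - 1)/(r + 2)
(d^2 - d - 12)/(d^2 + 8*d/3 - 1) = 3*(d - 4)/(3*d - 1)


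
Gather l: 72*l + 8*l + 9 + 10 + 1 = 80*l + 20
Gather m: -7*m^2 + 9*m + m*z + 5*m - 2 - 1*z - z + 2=-7*m^2 + m*(z + 14) - 2*z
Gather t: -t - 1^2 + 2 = 1 - t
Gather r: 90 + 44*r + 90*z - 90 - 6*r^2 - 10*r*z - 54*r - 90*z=-6*r^2 + r*(-10*z - 10)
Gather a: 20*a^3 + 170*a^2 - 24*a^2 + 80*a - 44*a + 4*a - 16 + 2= 20*a^3 + 146*a^2 + 40*a - 14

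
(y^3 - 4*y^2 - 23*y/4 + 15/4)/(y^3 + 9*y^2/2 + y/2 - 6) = (2*y^2 - 11*y + 5)/(2*(y^2 + 3*y - 4))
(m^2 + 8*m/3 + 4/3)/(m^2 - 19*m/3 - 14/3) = (m + 2)/(m - 7)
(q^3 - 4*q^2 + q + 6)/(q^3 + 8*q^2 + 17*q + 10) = (q^2 - 5*q + 6)/(q^2 + 7*q + 10)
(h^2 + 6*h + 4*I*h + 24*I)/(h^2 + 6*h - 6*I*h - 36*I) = (h + 4*I)/(h - 6*I)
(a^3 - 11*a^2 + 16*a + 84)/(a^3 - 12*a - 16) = (a^2 - 13*a + 42)/(a^2 - 2*a - 8)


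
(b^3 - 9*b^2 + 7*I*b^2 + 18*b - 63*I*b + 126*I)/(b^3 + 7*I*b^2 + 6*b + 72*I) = (b^3 + b^2*(-9 + 7*I) + b*(18 - 63*I) + 126*I)/(b^3 + 7*I*b^2 + 6*b + 72*I)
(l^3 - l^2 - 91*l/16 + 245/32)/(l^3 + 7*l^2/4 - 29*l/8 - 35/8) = (l - 7/4)/(l + 1)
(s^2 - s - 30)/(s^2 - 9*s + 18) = (s + 5)/(s - 3)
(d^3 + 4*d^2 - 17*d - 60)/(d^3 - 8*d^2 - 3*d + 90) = (d^2 + d - 20)/(d^2 - 11*d + 30)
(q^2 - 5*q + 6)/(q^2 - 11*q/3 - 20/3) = 3*(-q^2 + 5*q - 6)/(-3*q^2 + 11*q + 20)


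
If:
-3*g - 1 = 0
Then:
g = -1/3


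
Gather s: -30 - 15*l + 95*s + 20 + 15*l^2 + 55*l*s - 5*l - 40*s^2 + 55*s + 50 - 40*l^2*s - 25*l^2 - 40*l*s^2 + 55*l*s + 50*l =-10*l^2 + 30*l + s^2*(-40*l - 40) + s*(-40*l^2 + 110*l + 150) + 40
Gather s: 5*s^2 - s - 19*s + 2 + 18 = 5*s^2 - 20*s + 20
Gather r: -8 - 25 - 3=-36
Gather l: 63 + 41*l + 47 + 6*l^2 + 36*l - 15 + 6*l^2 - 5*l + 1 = 12*l^2 + 72*l + 96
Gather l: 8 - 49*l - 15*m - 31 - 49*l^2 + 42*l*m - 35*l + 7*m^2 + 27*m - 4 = -49*l^2 + l*(42*m - 84) + 7*m^2 + 12*m - 27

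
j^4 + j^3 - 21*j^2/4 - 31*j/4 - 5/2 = (j - 5/2)*(j + 1/2)*(j + 1)*(j + 2)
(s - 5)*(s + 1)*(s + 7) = s^3 + 3*s^2 - 33*s - 35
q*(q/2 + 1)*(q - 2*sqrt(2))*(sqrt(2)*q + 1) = sqrt(2)*q^4/2 - 3*q^3/2 + sqrt(2)*q^3 - 3*q^2 - sqrt(2)*q^2 - 2*sqrt(2)*q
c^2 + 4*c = c*(c + 4)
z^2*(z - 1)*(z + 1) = z^4 - z^2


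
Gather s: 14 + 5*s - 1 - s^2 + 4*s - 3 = -s^2 + 9*s + 10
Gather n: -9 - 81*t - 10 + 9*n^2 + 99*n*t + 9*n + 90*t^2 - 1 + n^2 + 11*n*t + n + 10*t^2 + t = 10*n^2 + n*(110*t + 10) + 100*t^2 - 80*t - 20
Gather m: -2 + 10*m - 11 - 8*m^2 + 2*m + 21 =-8*m^2 + 12*m + 8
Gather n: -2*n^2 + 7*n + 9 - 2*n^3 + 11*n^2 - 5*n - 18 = -2*n^3 + 9*n^2 + 2*n - 9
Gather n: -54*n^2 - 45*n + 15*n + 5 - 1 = -54*n^2 - 30*n + 4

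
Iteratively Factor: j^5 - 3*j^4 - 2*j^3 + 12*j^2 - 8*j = (j - 2)*(j^4 - j^3 - 4*j^2 + 4*j) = (j - 2)*(j + 2)*(j^3 - 3*j^2 + 2*j) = (j - 2)*(j - 1)*(j + 2)*(j^2 - 2*j) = j*(j - 2)*(j - 1)*(j + 2)*(j - 2)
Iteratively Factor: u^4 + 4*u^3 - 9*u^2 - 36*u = (u + 4)*(u^3 - 9*u) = u*(u + 4)*(u^2 - 9) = u*(u + 3)*(u + 4)*(u - 3)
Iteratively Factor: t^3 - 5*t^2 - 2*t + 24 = (t - 4)*(t^2 - t - 6) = (t - 4)*(t - 3)*(t + 2)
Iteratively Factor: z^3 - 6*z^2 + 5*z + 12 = (z - 3)*(z^2 - 3*z - 4) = (z - 4)*(z - 3)*(z + 1)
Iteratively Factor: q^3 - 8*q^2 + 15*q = (q - 3)*(q^2 - 5*q) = (q - 5)*(q - 3)*(q)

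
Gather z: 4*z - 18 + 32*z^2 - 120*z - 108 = 32*z^2 - 116*z - 126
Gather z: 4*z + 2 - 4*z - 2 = 0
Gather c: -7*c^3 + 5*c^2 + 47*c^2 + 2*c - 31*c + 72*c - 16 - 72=-7*c^3 + 52*c^2 + 43*c - 88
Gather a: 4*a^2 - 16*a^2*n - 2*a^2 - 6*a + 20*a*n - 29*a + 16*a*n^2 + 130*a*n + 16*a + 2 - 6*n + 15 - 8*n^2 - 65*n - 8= a^2*(2 - 16*n) + a*(16*n^2 + 150*n - 19) - 8*n^2 - 71*n + 9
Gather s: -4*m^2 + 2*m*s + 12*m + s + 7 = -4*m^2 + 12*m + s*(2*m + 1) + 7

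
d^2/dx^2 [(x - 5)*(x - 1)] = 2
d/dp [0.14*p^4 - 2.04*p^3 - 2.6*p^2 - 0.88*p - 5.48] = 0.56*p^3 - 6.12*p^2 - 5.2*p - 0.88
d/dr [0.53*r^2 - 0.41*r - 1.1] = 1.06*r - 0.41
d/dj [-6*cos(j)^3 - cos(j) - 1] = (18*cos(j)^2 + 1)*sin(j)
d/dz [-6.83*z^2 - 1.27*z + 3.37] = -13.66*z - 1.27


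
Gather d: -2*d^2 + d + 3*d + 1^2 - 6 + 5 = -2*d^2 + 4*d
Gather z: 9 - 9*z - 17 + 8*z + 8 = -z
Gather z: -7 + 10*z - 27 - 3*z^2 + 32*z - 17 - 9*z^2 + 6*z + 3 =-12*z^2 + 48*z - 48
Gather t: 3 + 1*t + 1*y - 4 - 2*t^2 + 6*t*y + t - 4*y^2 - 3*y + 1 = -2*t^2 + t*(6*y + 2) - 4*y^2 - 2*y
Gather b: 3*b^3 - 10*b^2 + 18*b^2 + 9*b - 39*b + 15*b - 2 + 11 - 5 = 3*b^3 + 8*b^2 - 15*b + 4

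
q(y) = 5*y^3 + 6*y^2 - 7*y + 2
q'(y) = 15*y^2 + 12*y - 7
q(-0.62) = 7.45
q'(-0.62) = -8.67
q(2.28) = 76.49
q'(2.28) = 98.34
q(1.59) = 26.14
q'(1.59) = 50.00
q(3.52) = 269.77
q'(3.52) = 221.10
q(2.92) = 157.20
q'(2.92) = 155.94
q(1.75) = 34.92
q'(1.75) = 59.94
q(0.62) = 1.16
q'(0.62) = 6.21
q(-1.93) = 1.91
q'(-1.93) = 25.71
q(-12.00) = -7690.00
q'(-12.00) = 2009.00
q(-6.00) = -820.00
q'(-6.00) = 461.00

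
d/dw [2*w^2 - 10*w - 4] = 4*w - 10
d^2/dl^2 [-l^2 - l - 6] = -2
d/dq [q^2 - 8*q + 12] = 2*q - 8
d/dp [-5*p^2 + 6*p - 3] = 6 - 10*p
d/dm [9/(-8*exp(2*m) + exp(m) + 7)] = (144*exp(m) - 9)*exp(m)/(-8*exp(2*m) + exp(m) + 7)^2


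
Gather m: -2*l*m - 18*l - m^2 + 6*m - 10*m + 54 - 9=-18*l - m^2 + m*(-2*l - 4) + 45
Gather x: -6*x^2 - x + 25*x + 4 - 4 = -6*x^2 + 24*x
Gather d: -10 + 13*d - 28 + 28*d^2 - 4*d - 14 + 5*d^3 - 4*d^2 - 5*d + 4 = 5*d^3 + 24*d^2 + 4*d - 48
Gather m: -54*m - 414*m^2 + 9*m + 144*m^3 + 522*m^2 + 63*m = 144*m^3 + 108*m^2 + 18*m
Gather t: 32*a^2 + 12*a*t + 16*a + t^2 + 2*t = 32*a^2 + 16*a + t^2 + t*(12*a + 2)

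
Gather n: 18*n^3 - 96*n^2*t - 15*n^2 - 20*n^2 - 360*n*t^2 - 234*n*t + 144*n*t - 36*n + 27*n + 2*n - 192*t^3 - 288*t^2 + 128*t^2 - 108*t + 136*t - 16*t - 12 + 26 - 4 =18*n^3 + n^2*(-96*t - 35) + n*(-360*t^2 - 90*t - 7) - 192*t^3 - 160*t^2 + 12*t + 10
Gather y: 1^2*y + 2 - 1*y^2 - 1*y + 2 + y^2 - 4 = 0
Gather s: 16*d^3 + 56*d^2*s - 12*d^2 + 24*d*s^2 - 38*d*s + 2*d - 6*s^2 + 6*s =16*d^3 - 12*d^2 + 2*d + s^2*(24*d - 6) + s*(56*d^2 - 38*d + 6)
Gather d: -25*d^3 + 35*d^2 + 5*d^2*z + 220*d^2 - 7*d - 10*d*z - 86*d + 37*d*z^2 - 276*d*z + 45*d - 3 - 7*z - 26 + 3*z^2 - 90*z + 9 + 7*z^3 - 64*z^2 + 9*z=-25*d^3 + d^2*(5*z + 255) + d*(37*z^2 - 286*z - 48) + 7*z^3 - 61*z^2 - 88*z - 20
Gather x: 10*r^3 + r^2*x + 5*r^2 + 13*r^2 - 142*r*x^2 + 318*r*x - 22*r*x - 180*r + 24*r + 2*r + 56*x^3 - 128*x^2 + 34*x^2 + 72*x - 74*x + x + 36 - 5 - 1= 10*r^3 + 18*r^2 - 154*r + 56*x^3 + x^2*(-142*r - 94) + x*(r^2 + 296*r - 1) + 30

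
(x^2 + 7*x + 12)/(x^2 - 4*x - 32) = (x + 3)/(x - 8)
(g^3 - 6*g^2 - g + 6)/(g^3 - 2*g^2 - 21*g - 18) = (g - 1)/(g + 3)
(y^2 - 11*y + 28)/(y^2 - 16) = (y - 7)/(y + 4)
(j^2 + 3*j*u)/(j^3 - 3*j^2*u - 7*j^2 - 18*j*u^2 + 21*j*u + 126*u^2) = j/(j^2 - 6*j*u - 7*j + 42*u)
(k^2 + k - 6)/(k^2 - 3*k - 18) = (k - 2)/(k - 6)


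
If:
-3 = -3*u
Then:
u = 1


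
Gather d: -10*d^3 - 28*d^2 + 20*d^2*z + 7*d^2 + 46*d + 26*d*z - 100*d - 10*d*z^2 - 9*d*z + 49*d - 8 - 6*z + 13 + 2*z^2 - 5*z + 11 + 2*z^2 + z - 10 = -10*d^3 + d^2*(20*z - 21) + d*(-10*z^2 + 17*z - 5) + 4*z^2 - 10*z + 6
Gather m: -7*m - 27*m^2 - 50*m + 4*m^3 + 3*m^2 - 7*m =4*m^3 - 24*m^2 - 64*m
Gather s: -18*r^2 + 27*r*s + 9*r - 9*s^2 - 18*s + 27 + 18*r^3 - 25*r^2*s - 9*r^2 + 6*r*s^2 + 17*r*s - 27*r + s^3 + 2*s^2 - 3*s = 18*r^3 - 27*r^2 - 18*r + s^3 + s^2*(6*r - 7) + s*(-25*r^2 + 44*r - 21) + 27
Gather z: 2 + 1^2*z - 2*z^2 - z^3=-z^3 - 2*z^2 + z + 2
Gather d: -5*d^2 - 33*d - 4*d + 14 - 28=-5*d^2 - 37*d - 14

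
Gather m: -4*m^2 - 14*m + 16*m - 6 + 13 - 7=-4*m^2 + 2*m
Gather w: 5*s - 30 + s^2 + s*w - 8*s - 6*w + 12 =s^2 - 3*s + w*(s - 6) - 18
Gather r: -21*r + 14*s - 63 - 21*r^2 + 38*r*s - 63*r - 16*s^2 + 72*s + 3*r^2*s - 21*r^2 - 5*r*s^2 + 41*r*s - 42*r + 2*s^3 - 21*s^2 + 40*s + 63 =r^2*(3*s - 42) + r*(-5*s^2 + 79*s - 126) + 2*s^3 - 37*s^2 + 126*s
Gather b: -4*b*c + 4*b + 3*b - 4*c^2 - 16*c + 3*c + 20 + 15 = b*(7 - 4*c) - 4*c^2 - 13*c + 35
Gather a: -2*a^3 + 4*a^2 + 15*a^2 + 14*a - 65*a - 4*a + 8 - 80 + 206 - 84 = -2*a^3 + 19*a^2 - 55*a + 50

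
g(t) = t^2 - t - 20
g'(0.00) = -1.00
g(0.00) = -20.00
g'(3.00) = 5.00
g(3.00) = -14.00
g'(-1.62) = -4.24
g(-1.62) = -15.76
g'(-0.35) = -1.70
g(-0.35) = -19.53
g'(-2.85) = -6.70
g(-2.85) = -9.03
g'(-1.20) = -3.40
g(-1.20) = -17.36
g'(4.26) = 7.52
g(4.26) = -6.11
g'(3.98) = 6.96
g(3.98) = -8.14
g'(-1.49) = -3.98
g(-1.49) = -16.29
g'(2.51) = 4.02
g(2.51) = -16.21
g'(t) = 2*t - 1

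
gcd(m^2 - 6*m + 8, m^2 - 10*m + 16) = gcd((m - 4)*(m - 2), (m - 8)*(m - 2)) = m - 2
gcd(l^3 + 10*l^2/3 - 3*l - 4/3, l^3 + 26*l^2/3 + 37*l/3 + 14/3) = 1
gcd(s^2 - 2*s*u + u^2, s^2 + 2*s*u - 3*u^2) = s - u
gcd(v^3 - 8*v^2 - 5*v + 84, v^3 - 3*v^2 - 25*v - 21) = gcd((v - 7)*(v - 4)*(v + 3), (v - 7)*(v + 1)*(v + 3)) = v^2 - 4*v - 21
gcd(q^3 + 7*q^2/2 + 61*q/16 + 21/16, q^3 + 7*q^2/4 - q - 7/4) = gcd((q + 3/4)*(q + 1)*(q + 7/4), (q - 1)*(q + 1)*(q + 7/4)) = q^2 + 11*q/4 + 7/4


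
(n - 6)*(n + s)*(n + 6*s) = n^3 + 7*n^2*s - 6*n^2 + 6*n*s^2 - 42*n*s - 36*s^2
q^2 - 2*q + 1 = (q - 1)^2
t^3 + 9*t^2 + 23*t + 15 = (t + 1)*(t + 3)*(t + 5)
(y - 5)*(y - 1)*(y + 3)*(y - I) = y^4 - 3*y^3 - I*y^3 - 13*y^2 + 3*I*y^2 + 15*y + 13*I*y - 15*I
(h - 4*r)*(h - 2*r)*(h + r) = h^3 - 5*h^2*r + 2*h*r^2 + 8*r^3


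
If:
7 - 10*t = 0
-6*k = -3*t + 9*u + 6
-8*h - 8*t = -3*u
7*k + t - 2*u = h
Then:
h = -1631/2060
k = -583/2060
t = 7/10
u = -126/515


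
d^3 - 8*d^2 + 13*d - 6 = (d - 6)*(d - 1)^2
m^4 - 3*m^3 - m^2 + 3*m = m*(m - 3)*(m - 1)*(m + 1)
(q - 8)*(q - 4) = q^2 - 12*q + 32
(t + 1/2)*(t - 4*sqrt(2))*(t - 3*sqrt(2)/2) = t^3 - 11*sqrt(2)*t^2/2 + t^2/2 - 11*sqrt(2)*t/4 + 12*t + 6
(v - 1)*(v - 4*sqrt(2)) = v^2 - 4*sqrt(2)*v - v + 4*sqrt(2)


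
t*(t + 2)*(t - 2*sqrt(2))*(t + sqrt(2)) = t^4 - sqrt(2)*t^3 + 2*t^3 - 4*t^2 - 2*sqrt(2)*t^2 - 8*t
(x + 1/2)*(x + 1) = x^2 + 3*x/2 + 1/2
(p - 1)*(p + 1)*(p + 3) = p^3 + 3*p^2 - p - 3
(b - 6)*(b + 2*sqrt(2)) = b^2 - 6*b + 2*sqrt(2)*b - 12*sqrt(2)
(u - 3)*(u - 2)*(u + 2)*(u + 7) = u^4 + 4*u^3 - 25*u^2 - 16*u + 84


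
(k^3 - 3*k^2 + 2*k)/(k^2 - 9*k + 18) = k*(k^2 - 3*k + 2)/(k^2 - 9*k + 18)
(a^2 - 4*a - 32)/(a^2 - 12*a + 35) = (a^2 - 4*a - 32)/(a^2 - 12*a + 35)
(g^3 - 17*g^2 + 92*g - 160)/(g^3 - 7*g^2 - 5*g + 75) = (g^2 - 12*g + 32)/(g^2 - 2*g - 15)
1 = 1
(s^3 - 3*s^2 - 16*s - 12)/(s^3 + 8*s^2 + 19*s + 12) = (s^2 - 4*s - 12)/(s^2 + 7*s + 12)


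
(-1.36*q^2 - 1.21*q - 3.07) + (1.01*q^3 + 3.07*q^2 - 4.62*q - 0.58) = 1.01*q^3 + 1.71*q^2 - 5.83*q - 3.65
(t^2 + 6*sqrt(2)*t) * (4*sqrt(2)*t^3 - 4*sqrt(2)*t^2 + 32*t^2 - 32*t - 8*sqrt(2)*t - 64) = 4*sqrt(2)*t^5 - 4*sqrt(2)*t^4 + 80*t^4 - 80*t^3 + 184*sqrt(2)*t^3 - 192*sqrt(2)*t^2 - 160*t^2 - 384*sqrt(2)*t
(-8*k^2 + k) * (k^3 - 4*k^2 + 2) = -8*k^5 + 33*k^4 - 4*k^3 - 16*k^2 + 2*k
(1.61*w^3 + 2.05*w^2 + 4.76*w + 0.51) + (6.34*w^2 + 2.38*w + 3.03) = 1.61*w^3 + 8.39*w^2 + 7.14*w + 3.54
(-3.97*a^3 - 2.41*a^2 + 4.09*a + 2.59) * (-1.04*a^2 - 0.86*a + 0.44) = 4.1288*a^5 + 5.9206*a^4 - 3.9278*a^3 - 7.2714*a^2 - 0.4278*a + 1.1396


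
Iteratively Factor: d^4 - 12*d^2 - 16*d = (d)*(d^3 - 12*d - 16) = d*(d + 2)*(d^2 - 2*d - 8) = d*(d - 4)*(d + 2)*(d + 2)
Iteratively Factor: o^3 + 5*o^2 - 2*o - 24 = (o + 3)*(o^2 + 2*o - 8) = (o - 2)*(o + 3)*(o + 4)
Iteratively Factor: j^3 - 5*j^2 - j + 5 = (j - 1)*(j^2 - 4*j - 5) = (j - 1)*(j + 1)*(j - 5)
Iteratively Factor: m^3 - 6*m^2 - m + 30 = (m - 3)*(m^2 - 3*m - 10) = (m - 5)*(m - 3)*(m + 2)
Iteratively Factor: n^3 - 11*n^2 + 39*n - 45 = (n - 3)*(n^2 - 8*n + 15) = (n - 5)*(n - 3)*(n - 3)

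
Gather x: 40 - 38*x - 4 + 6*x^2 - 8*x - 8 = 6*x^2 - 46*x + 28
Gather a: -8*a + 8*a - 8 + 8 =0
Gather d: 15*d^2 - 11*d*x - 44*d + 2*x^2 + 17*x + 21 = 15*d^2 + d*(-11*x - 44) + 2*x^2 + 17*x + 21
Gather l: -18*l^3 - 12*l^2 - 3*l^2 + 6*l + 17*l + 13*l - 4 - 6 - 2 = -18*l^3 - 15*l^2 + 36*l - 12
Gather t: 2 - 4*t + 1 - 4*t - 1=2 - 8*t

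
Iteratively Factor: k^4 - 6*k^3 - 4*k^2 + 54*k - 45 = (k - 5)*(k^3 - k^2 - 9*k + 9) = (k - 5)*(k - 1)*(k^2 - 9) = (k - 5)*(k - 1)*(k + 3)*(k - 3)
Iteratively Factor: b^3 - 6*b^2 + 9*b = (b - 3)*(b^2 - 3*b) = b*(b - 3)*(b - 3)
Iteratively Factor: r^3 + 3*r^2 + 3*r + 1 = (r + 1)*(r^2 + 2*r + 1) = (r + 1)^2*(r + 1)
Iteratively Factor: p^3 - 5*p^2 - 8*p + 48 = (p + 3)*(p^2 - 8*p + 16) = (p - 4)*(p + 3)*(p - 4)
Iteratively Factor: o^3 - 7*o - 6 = (o + 1)*(o^2 - o - 6) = (o + 1)*(o + 2)*(o - 3)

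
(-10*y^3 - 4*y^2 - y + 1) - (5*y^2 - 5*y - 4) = -10*y^3 - 9*y^2 + 4*y + 5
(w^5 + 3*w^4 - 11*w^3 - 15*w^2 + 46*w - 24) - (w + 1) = w^5 + 3*w^4 - 11*w^3 - 15*w^2 + 45*w - 25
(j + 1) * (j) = j^2 + j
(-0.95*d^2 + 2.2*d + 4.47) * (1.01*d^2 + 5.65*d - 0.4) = -0.9595*d^4 - 3.1455*d^3 + 17.3247*d^2 + 24.3755*d - 1.788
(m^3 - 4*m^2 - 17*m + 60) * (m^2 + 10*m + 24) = m^5 + 6*m^4 - 33*m^3 - 206*m^2 + 192*m + 1440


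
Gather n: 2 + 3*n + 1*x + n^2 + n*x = n^2 + n*(x + 3) + x + 2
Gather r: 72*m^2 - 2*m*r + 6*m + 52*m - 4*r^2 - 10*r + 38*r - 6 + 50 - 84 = 72*m^2 + 58*m - 4*r^2 + r*(28 - 2*m) - 40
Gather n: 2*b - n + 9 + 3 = 2*b - n + 12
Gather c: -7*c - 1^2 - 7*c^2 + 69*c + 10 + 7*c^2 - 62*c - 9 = 0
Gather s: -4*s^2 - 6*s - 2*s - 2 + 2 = -4*s^2 - 8*s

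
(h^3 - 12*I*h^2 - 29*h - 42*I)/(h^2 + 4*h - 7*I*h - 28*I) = (h^2 - 5*I*h + 6)/(h + 4)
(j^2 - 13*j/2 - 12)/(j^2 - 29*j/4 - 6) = 2*(2*j + 3)/(4*j + 3)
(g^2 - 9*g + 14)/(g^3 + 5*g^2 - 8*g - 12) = (g - 7)/(g^2 + 7*g + 6)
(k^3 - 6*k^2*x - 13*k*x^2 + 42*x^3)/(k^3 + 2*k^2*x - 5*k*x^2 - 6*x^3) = (k - 7*x)/(k + x)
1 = 1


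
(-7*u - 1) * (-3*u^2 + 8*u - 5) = 21*u^3 - 53*u^2 + 27*u + 5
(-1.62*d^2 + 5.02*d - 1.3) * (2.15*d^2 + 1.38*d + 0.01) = -3.483*d^4 + 8.5574*d^3 + 4.1164*d^2 - 1.7438*d - 0.013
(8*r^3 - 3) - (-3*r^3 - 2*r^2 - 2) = 11*r^3 + 2*r^2 - 1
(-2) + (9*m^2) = 9*m^2 - 2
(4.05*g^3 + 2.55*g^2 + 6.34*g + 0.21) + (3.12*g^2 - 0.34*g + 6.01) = 4.05*g^3 + 5.67*g^2 + 6.0*g + 6.22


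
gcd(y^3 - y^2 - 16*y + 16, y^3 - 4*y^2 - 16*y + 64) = y^2 - 16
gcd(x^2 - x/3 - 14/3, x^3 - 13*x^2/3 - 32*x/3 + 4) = x + 2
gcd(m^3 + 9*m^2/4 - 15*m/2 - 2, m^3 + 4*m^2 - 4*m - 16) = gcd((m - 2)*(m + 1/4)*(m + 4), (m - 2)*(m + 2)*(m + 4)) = m^2 + 2*m - 8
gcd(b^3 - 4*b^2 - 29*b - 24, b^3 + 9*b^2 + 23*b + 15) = b^2 + 4*b + 3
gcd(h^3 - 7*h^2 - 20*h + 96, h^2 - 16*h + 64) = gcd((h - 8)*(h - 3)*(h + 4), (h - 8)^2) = h - 8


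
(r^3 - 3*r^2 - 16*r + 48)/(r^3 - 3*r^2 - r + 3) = (r^2 - 16)/(r^2 - 1)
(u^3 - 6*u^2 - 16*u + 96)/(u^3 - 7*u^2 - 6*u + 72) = (u + 4)/(u + 3)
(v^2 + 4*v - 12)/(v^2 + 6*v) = (v - 2)/v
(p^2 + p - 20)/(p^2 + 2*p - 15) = (p - 4)/(p - 3)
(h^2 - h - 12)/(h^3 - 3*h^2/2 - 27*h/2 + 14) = 2*(h + 3)/(2*h^2 + 5*h - 7)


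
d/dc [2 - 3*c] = -3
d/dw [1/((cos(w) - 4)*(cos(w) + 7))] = (2*cos(w) + 3)*sin(w)/((cos(w) - 4)^2*(cos(w) + 7)^2)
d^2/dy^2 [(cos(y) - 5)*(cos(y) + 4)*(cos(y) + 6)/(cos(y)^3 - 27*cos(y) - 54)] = (-347*(1 - cos(y)^2)^2 + 10*sin(y)^6 + 5*cos(y)^6 + 26*cos(y)^5 - 1944*cos(y)^3 + 5960*cos(y)^2 - 8208*cos(y) - 7439)/((cos(y) - 6)^3*(cos(y) + 3)^4)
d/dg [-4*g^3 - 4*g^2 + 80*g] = -12*g^2 - 8*g + 80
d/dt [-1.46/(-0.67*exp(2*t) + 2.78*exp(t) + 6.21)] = (4.0588 - 1.9564*exp(t))*exp(t)/(-0.67*exp(2*t) + 2.78*exp(t) + 6.21)^2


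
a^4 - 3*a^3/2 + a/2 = a*(a - 1)^2*(a + 1/2)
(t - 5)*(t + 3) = t^2 - 2*t - 15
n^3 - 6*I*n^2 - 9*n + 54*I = (n - 3)*(n + 3)*(n - 6*I)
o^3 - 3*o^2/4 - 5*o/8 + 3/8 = (o - 1)*(o - 1/2)*(o + 3/4)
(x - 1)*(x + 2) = x^2 + x - 2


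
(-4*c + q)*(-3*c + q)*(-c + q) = -12*c^3 + 19*c^2*q - 8*c*q^2 + q^3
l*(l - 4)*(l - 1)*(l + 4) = l^4 - l^3 - 16*l^2 + 16*l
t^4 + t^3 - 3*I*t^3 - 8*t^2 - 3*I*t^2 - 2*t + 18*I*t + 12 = (t - 2)*(t + 3)*(t - 2*I)*(t - I)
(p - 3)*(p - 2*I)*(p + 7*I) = p^3 - 3*p^2 + 5*I*p^2 + 14*p - 15*I*p - 42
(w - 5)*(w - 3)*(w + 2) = w^3 - 6*w^2 - w + 30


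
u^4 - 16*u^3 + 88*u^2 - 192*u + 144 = (u - 6)^2*(u - 2)^2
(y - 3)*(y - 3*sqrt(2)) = y^2 - 3*sqrt(2)*y - 3*y + 9*sqrt(2)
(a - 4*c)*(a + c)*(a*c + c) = a^3*c - 3*a^2*c^2 + a^2*c - 4*a*c^3 - 3*a*c^2 - 4*c^3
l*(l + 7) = l^2 + 7*l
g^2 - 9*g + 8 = (g - 8)*(g - 1)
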